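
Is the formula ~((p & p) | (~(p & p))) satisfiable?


Check all 2 assignments over {p}:
p | φ
-----
False | False
True | False
No assignment makes the formula true.

Unsatisfiable.


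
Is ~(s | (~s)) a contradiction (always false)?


Truth table over {s}:
s | φ
-----
False | False
True | False
Every row is false.

Yes, it is a contradiction.


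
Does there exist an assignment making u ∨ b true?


Search for a satisfying assignment over {b, u}.
Try b=T, u=F: the formula evaluates to T.
A satisfying assignment exists.

Satisfiable.


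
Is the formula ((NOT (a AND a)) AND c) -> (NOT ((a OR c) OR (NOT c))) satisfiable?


Search for a satisfying assignment over {a, c}.
Try a=F, c=F: the formula evaluates to T.
A satisfying assignment exists.

Satisfiable.


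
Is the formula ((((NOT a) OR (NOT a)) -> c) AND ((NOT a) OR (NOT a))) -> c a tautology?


Build the truth table over {a, c}:
a | c | φ
---------
F | F | T
T | F | T
F | T | T
T | T | T
Every row evaluates to true.

Yes, it is a tautology.


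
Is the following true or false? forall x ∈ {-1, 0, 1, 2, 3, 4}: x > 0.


Evaluate the predicate on each element: -1:False, 0:False, 1:True, 2:True, 3:True, 4:True.
Counterexample x = -1 fails the predicate.

False


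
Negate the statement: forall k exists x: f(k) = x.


Negation flips each quantifier (∀↔∃) and negates the inner predicate.
¬(forall k exists x: φ) = exists k forall x: ¬φ.

exists k forall x: ~(f(k) = x)


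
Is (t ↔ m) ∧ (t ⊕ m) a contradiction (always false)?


Truth table over {m, t}:
m | t | φ
---------
F | F | F
T | F | F
F | T | F
T | T | F
Every row is false.

Yes, it is a contradiction.


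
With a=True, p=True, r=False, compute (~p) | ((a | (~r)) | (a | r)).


Substitute a=True, p=True, r=False:
~p = False
~r = True
a | (~r) = True | True = True
a | r = True | False = True
(a | (~r)) | (a | r) = True | True = True
(~p) | ((a | (~r)) | (a | r)) = False | True = True

True


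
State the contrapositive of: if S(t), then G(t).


The contrapositive of (P → Q) is (¬Q → ¬P); it is logically equivalent to the original.
Here P = 'S(t)' and Q = 'G(t)'.

If not (G(t)), then not (S(t)).


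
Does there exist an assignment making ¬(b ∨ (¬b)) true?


Check all 2 assignments over {b}:
b | φ
-----
F | F
T | F
No assignment makes the formula true.

Unsatisfiable.


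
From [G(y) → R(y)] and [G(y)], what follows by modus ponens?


Modus ponens: from (P → Q) and P, infer Q.
P = 'G(y)' is asserted, and P → Q holds, so Q follows.

R(y).


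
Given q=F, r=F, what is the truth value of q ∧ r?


Conjunction is true only when both operands are true.
Substitute: q=F, r=F.
F ∧ F evaluates to F.

F


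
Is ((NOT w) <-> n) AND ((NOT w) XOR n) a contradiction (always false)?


Truth table over {n, w}:
n | w | φ
---------
F | F | F
T | F | F
F | T | F
T | T | F
Every row is false.

Yes, it is a contradiction.


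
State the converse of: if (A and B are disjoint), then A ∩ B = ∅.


The converse of (P → Q) is (Q → P). It is not in general equivalent to the original.
Here P = '(A and B are disjoint)' and Q = 'A ∩ B = ∅'.

If A ∩ B = ∅, then (A and B are disjoint).


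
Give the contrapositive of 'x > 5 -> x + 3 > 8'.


The contrapositive of (P → Q) is (¬Q → ¬P); it is logically equivalent to the original.
Here P = 'x > 5' and Q = 'x + 3 > 8'.

If not (x + 3 > 8), then not (x > 5).


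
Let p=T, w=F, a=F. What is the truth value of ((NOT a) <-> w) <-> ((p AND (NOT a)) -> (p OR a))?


Substitute p=T, w=F, a=F:
NOT a = T
(NOT a) <-> w = T <-> F = F
NOT a = T
p AND (NOT a) = T AND T = T
p OR a = T OR F = T
(p AND (NOT a)) -> (p OR a) = T -> T = T
((NOT a) <-> w) <-> ((p AND (NOT a)) -> (p OR a)) = F <-> T = F

F


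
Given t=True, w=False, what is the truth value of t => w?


Implication is false only when antecedent is true and consequent is false.
Substitute: t=True, w=False.
True => False evaluates to False.

False


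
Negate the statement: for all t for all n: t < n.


Negation flips each quantifier (∀↔∃) and negates the inner predicate.
¬(for all t for all n: φ) = there exists t there exists n: ¬φ.

there exists t there exists n: NOT(t < n)


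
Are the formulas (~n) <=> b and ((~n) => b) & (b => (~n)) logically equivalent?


Compare truth tables:
b | n | φ | ψ
-------------
False | False | False | False
True | False | True | True
False | True | True | True
True | True | False | False
The columns φ and ψ agree on every row.

Yes, they are logically equivalent.


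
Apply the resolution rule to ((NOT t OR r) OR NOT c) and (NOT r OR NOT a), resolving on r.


The clauses contain complementary literals r and NOTr.
Resolution eliminates this pair and disjoins the remaining literals (merging duplicates).

((NOT t OR NOT c) OR NOT a)


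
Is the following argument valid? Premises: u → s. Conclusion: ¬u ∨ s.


This matches the form of material implication: the conclusion follows in every model of the premises.

Valid.


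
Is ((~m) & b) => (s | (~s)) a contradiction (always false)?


Truth table over {b, m, s}:
b | m | s | φ
-------------
False | False | False | True
True | False | False | True
False | True | False | True
True | True | False | True
False | False | True | True
True | False | True | True
False | True | True | True
True | True | True | True
Satisfying assignment at row 1: b=False, m=False, s=False gives True.

No, it is not a contradiction.


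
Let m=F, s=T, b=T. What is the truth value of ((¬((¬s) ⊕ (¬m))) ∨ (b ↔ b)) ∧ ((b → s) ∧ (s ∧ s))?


Substitute m=F, s=T, b=T:
¬s = F
¬m = T
(¬s) ⊕ (¬m) = F ⊕ T = T
¬((¬s) ⊕ (¬m)) = F
b ↔ b = T ↔ T = T
(¬((¬s) ⊕ (¬m))) ∨ (b ↔ b) = F ∨ T = T
b → s = T → T = T
s ∧ s = T ∧ T = T
(b → s) ∧ (s ∧ s) = T ∧ T = T
((¬((¬s) ⊕ (¬m))) ∨ (b ↔ b)) ∧ ((b → s) ∧ (s ∧ s)) = T ∧ T = T

T


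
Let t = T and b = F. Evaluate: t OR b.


Disjunction is false only when both operands are false.
Substitute: t=T, b=F.
T OR F evaluates to T.

T


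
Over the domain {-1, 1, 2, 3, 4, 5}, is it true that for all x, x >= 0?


Evaluate the predicate on each element: -1:F, 1:T, 2:T, 3:T, 4:T, 5:T.
Counterexample x = -1 fails the predicate.

F


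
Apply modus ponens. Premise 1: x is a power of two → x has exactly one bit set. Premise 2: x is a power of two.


Modus ponens: from (P → Q) and P, infer Q.
P = 'x is a power of two' is asserted, and P → Q holds, so Q follows.

x has exactly one bit set.


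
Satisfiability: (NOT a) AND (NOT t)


Search for a satisfying assignment over {a, t}.
Try a=F, t=F: the formula evaluates to T.
A satisfying assignment exists.

Satisfiable.


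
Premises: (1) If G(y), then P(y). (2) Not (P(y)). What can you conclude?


Modus tollens: from (P → Q) and ¬Q, infer ¬P.
Q = 'P(y)' is denied; since P → Q, P must also fail.

Not (G(y)).


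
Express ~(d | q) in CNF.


Step 1: Apply De Morgan: ¬(d ∨ q) = ¬d ∧ ¬q.

(~d) & (~q)


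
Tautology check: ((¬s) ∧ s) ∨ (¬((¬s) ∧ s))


Build the truth table over {s}:
s | φ
-----
F | T
T | T
Every row evaluates to true.

Yes, it is a tautology.


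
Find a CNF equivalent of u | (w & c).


Step 1: Distribute ∨ over ∧: u ∨ (w ∧ c) = (u ∨ w) ∧ (u ∨ c).

(u | w) & (u | c)


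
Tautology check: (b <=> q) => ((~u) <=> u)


Build the truth table over {b, q, u}:
b | q | u | φ
-------------
False | False | False | False
True | False | False | True
False | True | False | True
True | True | False | False
False | False | True | False
True | False | True | True
False | True | True | True
True | True | True | False
Counterexample at row 1: with b=False, q=False, u=False, the formula is False.

No, it is not a tautology.


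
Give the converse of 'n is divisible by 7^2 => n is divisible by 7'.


The converse of (P → Q) is (Q → P). It is not in general equivalent to the original.
Here P = 'n is divisible by 7^2' and Q = 'n is divisible by 7'.

If n is divisible by 7, then n is divisible by 7^2.


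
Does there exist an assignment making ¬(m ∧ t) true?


Search for a satisfying assignment over {m, t}.
Try m=F, t=F: the formula evaluates to T.
A satisfying assignment exists.

Satisfiable.


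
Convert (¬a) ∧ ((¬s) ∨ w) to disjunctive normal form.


Step 1: Distribute ∧ over ∨: (¬a) ∧ ((¬s) ∨ w) = ((¬a) ∧ (¬s)) ∨ ((¬a) ∧ w).

((¬a) ∧ (¬s)) ∨ ((¬a) ∧ w)


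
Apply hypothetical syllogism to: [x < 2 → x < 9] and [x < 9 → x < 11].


Hypothetical syllogism: from (P → Q) and (Q → R), infer (P → R).
Chain the two implications through the shared middle term 'x < 9'.

x < 2 → x < 11


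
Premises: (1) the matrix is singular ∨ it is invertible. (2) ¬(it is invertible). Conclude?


Disjunctive syllogism: from (P ∨ Q) and ¬P, infer Q.
One disjunct, 'it is invertible', is ruled out; the other must hold.

the matrix is singular


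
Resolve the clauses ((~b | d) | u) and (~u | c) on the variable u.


The clauses contain complementary literals u and ~u.
Resolution eliminates this pair and disjoins the remaining literals (merging duplicates).

((~b | d) | c)


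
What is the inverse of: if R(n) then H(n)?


The inverse of (P → Q) is (¬P → ¬Q). It is equivalent to the converse, not to the original.
Here P = 'R(n)' and Q = 'H(n)'.

If not (R(n)), then not (H(n)).


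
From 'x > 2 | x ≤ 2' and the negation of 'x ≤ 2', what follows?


Disjunctive syllogism: from (P ∨ Q) and ¬P, infer Q.
One disjunct, 'x ≤ 2', is ruled out; the other must hold.

x > 2


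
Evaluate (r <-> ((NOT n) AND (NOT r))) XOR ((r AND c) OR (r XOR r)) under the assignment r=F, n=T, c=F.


Substitute r=F, n=T, c=F:
NOT n = F
NOT r = T
(NOT n) AND (NOT r) = F AND T = F
r <-> ((NOT n) AND (NOT r)) = F <-> F = T
r AND c = F AND F = F
r XOR r = F XOR F = F
(r AND c) OR (r XOR r) = F OR F = F
(r <-> ((NOT n) AND (NOT r))) XOR ((r AND c) OR (r XOR r)) = T XOR F = T

T


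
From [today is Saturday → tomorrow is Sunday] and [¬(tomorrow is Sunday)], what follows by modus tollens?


Modus tollens: from (P → Q) and ¬Q, infer ¬P.
Q = 'tomorrow is Sunday' is denied; since P → Q, P must also fail.

Not (today is Saturday).


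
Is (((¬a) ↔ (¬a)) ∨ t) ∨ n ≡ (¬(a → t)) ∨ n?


Compare truth tables:
a | n | t | φ | ψ
-----------------
F | F | F | T | F
T | F | F | T | T
F | T | F | T | T
T | T | F | T | T
F | F | T | T | F
T | F | T | T | F
F | T | T | T | T
T | T | T | T | T
They differ at row 1 (a=F, n=F, t=F): φ=T but ψ=F.

No, they are not logically equivalent.


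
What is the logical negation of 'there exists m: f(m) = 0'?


¬(for all x: φ) = there exists x: ¬φ, and ¬(there exists x: φ) = for all x: ¬φ.
Apply to the existential statement.

for all m: NOT(f(m) = 0)


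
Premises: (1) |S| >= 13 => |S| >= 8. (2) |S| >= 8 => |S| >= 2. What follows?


Hypothetical syllogism: from (P → Q) and (Q → R), infer (P → R).
Chain the two implications through the shared middle term '|S| >= 8'.

|S| >= 13 => |S| >= 2


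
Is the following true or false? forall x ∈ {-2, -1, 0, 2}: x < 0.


Evaluate the predicate on each element: -2:True, -1:True, 0:False, 2:False.
Counterexample x = 0 fails the predicate.

False


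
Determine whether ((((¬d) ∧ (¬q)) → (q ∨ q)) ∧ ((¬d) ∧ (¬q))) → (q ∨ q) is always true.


Build the truth table over {d, q}:
d | q | φ
---------
F | F | T
T | F | T
F | T | T
T | T | T
Every row evaluates to true.

Yes, it is a tautology.


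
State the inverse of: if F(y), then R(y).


The inverse of (P → Q) is (¬P → ¬Q). It is equivalent to the converse, not to the original.
Here P = 'F(y)' and Q = 'R(y)'.

If not (F(y)), then not (R(y)).


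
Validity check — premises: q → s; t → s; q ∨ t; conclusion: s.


This matches the form of proof by cases: the conclusion follows in every model of the premises.

Valid.


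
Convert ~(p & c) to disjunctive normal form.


Step 1: Apply De Morgan: ¬(p ∧ c) = ¬p ∨ ¬c.

(~p) | (~c)


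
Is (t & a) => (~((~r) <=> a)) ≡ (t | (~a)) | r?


Compare truth tables:
a | r | t | φ | ψ
-----------------
False | False | False | True | True
True | False | False | True | False
False | True | False | True | True
True | True | False | True | True
False | False | True | True | True
True | False | True | False | True
False | True | True | True | True
True | True | True | True | True
They differ at row 2 (a=True, r=False, t=False): φ=True but ψ=False.

No, they are not logically equivalent.


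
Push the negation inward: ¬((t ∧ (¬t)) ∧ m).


De Morgan: the negation of a conjunction is the disjunction of the negations.
Distribute ¬ across ∧, flipping it to ∨, and negate each literal.

((¬t) ∨ t) ∨ (¬m)


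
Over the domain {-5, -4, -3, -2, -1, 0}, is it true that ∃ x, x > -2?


Evaluate the predicate on each element: -5:F, -4:F, -3:F, -2:F, -1:T, 0:T.
Witness x = -1 satisfies the predicate.

T


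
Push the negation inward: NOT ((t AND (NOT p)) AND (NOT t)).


De Morgan: the negation of a conjunction is the disjunction of the negations.
Distribute NOT across AND, flipping it to OR, and negate each literal.

((NOT t) OR p) OR t


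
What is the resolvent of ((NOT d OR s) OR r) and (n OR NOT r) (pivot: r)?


The clauses contain complementary literals r and NOTr.
Resolution eliminates this pair and disjoins the remaining literals (merging duplicates).

((NOT d OR s) OR n)


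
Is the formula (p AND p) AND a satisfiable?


Search for a satisfying assignment over {a, p}.
Try a=T, p=T: the formula evaluates to T.
A satisfying assignment exists.

Satisfiable.


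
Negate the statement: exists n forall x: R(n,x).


Negation flips each quantifier (∀↔∃) and negates the inner predicate.
¬(exists n forall x: φ) = forall n exists x: ¬φ.

forall n exists x: ~(R(n,x))


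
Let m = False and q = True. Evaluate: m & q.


Conjunction is true only when both operands are true.
Substitute: m=False, q=True.
False & True evaluates to False.

False


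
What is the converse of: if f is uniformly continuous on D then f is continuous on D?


The converse of (P → Q) is (Q → P). It is not in general equivalent to the original.
Here P = 'f is uniformly continuous on D' and Q = 'f is continuous on D'.

If f is continuous on D, then f is uniformly continuous on D.


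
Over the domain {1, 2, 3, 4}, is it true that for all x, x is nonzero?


Evaluate the predicate on each element: 1:T, 2:T, 3:T, 4:T.
Every element satisfies the predicate.

T


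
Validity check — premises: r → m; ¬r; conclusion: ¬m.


This is denying the antecedent (fallacy). There exist truth assignments where the premises are all true but the conclusion is false.

Invalid.


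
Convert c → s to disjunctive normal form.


Step 1: Rewrite c → s as ¬c ∨ s.

(¬c) ∨ s


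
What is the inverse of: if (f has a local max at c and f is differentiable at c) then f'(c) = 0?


The inverse of (P → Q) is (¬P → ¬Q). It is equivalent to the converse, not to the original.
Here P = '(f has a local max at c and f is differentiable at c)' and Q = 'f'(c) = 0'.

If not ((f has a local max at c and f is differentiable at c)), then not (f'(c) = 0).


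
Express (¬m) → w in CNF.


Step 1: Rewrite (¬m) → w as ¬(¬m) ∨ w.
Step 2: Eliminate any double negations (¬¬X = X).

m ∨ w


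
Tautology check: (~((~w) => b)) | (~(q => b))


Build the truth table over {b, q, w}:
b | q | w | φ
-------------
False | False | False | True
True | False | False | False
False | True | False | True
True | True | False | False
False | False | True | False
True | False | True | False
False | True | True | True
True | True | True | False
Counterexample at row 2: with b=True, q=False, w=False, the formula is False.

No, it is not a tautology.


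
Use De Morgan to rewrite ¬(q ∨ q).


De Morgan: the negation of a disjunction is the conjunction of the negations.
Distribute ¬ across ∨, flipping it to ∧, and negate each literal.

(¬q) ∧ (¬q)


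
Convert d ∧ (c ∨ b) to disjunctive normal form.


Step 1: Distribute ∧ over ∨: d ∧ (c ∨ b) = (d ∧ c) ∨ (d ∧ b).

(d ∧ c) ∨ (d ∧ b)


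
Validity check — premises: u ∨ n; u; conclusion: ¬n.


This is affirming a disjunct (fallacy). There exist truth assignments where the premises are all true but the conclusion is false.

Invalid.


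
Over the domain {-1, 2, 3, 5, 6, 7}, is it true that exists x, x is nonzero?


Evaluate the predicate on each element: -1:True, 2:True, 3:True, 5:True, 6:True, 7:True.
Witness x = -1 satisfies the predicate.

True


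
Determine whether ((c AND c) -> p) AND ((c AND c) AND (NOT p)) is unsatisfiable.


Truth table over {c, p}:
c | p | φ
---------
F | F | F
T | F | F
F | T | F
T | T | F
Every row is false.

Yes, it is a contradiction.


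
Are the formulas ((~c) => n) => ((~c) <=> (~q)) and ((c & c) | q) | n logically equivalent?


Compare truth tables:
c | n | q | φ | ψ
-----------------
False | False | False | True | False
True | False | False | False | True
False | True | False | True | True
True | True | False | False | True
False | False | True | True | True
True | False | True | True | True
False | True | True | False | True
True | True | True | True | True
They differ at row 1 (c=False, n=False, q=False): φ=True but ψ=False.

No, they are not logically equivalent.


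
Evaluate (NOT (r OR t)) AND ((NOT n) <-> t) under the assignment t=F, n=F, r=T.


Substitute t=F, n=F, r=T:
r OR t = T OR F = T
NOT (r OR t) = F
NOT n = T
(NOT n) <-> t = T <-> F = F
(NOT (r OR t)) AND ((NOT n) <-> t) = F AND F = F

F


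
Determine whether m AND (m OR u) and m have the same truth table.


Compare truth tables:
m | u | φ | ψ
-------------
F | F | F | F
T | F | T | T
F | T | F | F
T | T | T | T
The columns φ and ψ agree on every row.

Yes, they are logically equivalent.


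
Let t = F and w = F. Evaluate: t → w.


Implication is false only when antecedent is true and consequent is false.
Substitute: t=F, w=F.
F → F evaluates to T.

T


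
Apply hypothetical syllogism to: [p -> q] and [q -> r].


Hypothetical syllogism: from (P → Q) and (Q → R), infer (P → R).
Chain the two implications through the shared middle term 'q'.

p -> r


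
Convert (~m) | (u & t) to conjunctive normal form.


Step 1: Distribute ∨ over ∧: (¬m) ∨ (u ∧ t) = ((¬m) ∨ u) ∧ ((¬m) ∨ t).

((~m) | u) & ((~m) | t)


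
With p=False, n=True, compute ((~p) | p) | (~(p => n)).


Substitute p=False, n=True:
~p = True
(~p) | p = True | False = True
p => n = False => True = True
~(p => n) = False
((~p) | p) | (~(p => n)) = True | False = True

True


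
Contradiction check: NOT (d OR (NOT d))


Truth table over {d}:
d | φ
-----
F | F
T | F
Every row is false.

Yes, it is a contradiction.


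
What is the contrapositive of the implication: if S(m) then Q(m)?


The contrapositive of (P → Q) is (¬Q → ¬P); it is logically equivalent to the original.
Here P = 'S(m)' and Q = 'Q(m)'.

If not (Q(m)), then not (S(m)).


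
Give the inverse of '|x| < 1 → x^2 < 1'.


The inverse of (P → Q) is (¬P → ¬Q). It is equivalent to the converse, not to the original.
Here P = '|x| < 1' and Q = 'x^2 < 1'.

If not (|x| < 1), then not (x^2 < 1).


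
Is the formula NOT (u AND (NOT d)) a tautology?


Build the truth table over {d, u}:
d | u | φ
---------
F | F | T
T | F | T
F | T | F
T | T | T
Counterexample at row 3: with d=F, u=T, the formula is F.

No, it is not a tautology.


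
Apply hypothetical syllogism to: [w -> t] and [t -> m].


Hypothetical syllogism: from (P → Q) and (Q → R), infer (P → R).
Chain the two implications through the shared middle term 't'.

w -> m


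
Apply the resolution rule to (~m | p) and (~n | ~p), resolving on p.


The clauses contain complementary literals p and ~p.
Resolution eliminates this pair and disjoins the remaining literals (merging duplicates).

(~m | ~n)


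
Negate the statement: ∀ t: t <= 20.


¬(∀ x: φ) = ∃ x: ¬φ, and ¬(∃ x: φ) = ∀ x: ¬φ.
Apply to the universal statement.

∃ t: ¬(t <= 20)


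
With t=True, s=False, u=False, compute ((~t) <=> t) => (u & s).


Substitute t=True, s=False, u=False:
~t = False
(~t) <=> t = False <=> True = False
u & s = False & False = False
((~t) <=> t) => (u & s) = False => False = True

True


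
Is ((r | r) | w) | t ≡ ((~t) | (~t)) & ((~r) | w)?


Compare truth tables:
r | t | w | φ | ψ
-----------------
False | False | False | False | True
True | False | False | True | False
False | True | False | True | False
True | True | False | True | False
False | False | True | True | True
True | False | True | True | True
False | True | True | True | False
True | True | True | True | False
They differ at row 1 (r=False, t=False, w=False): φ=False but ψ=True.

No, they are not logically equivalent.


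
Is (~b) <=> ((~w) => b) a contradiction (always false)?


Truth table over {b, w}:
b | w | φ
---------
False | False | False
True | False | False
False | True | True
True | True | False
Satisfying assignment at row 3: b=False, w=True gives True.

No, it is not a contradiction.


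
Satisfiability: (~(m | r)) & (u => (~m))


Search for a satisfying assignment over {m, r, u}.
Try m=False, r=False, u=False: the formula evaluates to True.
A satisfying assignment exists.

Satisfiable.


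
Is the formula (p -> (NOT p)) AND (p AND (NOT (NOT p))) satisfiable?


Check all 2 assignments over {p}:
p | φ
-----
F | F
T | F
No assignment makes the formula true.

Unsatisfiable.


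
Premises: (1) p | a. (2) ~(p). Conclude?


Disjunctive syllogism: from (P ∨ Q) and ¬P, infer Q.
One disjunct, 'p', is ruled out; the other must hold.

a


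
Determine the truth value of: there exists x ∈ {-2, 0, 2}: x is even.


Evaluate the predicate on each element: -2:T, 0:T, 2:T.
Witness x = -2 satisfies the predicate.

T


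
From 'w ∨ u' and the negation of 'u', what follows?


Disjunctive syllogism: from (P ∨ Q) and ¬P, infer Q.
One disjunct, 'u', is ruled out; the other must hold.

w


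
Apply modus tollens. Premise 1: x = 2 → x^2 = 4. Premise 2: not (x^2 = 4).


Modus tollens: from (P → Q) and ¬Q, infer ¬P.
Q = 'x^2 = 4' is denied; since P → Q, P must also fail.

Not (x = 2).


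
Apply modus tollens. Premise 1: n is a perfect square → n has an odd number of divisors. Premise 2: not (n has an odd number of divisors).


Modus tollens: from (P → Q) and ¬Q, infer ¬P.
Q = 'n has an odd number of divisors' is denied; since P → Q, P must also fail.

Not (n is a perfect square).


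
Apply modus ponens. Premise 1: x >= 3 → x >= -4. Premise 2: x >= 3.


Modus ponens: from (P → Q) and P, infer Q.
P = 'x >= 3' is asserted, and P → Q holds, so Q follows.

x >= -4.


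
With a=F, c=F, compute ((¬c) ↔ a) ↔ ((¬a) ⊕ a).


Substitute a=F, c=F:
¬c = T
(¬c) ↔ a = T ↔ F = F
¬a = T
(¬a) ⊕ a = T ⊕ F = T
((¬c) ↔ a) ↔ ((¬a) ⊕ a) = F ↔ T = F

F


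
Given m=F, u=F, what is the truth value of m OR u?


Disjunction is false only when both operands are false.
Substitute: m=F, u=F.
F OR F evaluates to F.

F


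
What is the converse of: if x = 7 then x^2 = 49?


The converse of (P → Q) is (Q → P). It is not in general equivalent to the original.
Here P = 'x = 7' and Q = 'x^2 = 49'.

If x^2 = 49, then x = 7.


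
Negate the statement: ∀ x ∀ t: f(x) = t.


Negation flips each quantifier (∀↔∃) and negates the inner predicate.
¬(∀ x ∀ t: φ) = ∃ x ∃ t: ¬φ.

∃ x ∃ t: ¬(f(x) = t)


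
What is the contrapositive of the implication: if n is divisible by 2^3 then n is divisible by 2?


The contrapositive of (P → Q) is (¬Q → ¬P); it is logically equivalent to the original.
Here P = 'n is divisible by 2^3' and Q = 'n is divisible by 2'.

If not (n is divisible by 2), then not (n is divisible by 2^3).


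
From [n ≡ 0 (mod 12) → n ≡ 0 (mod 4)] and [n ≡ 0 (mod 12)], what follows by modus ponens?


Modus ponens: from (P → Q) and P, infer Q.
P = 'n ≡ 0 (mod 12)' is asserted, and P → Q holds, so Q follows.

n ≡ 0 (mod 4).


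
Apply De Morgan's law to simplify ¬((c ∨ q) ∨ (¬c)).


De Morgan: the negation of a disjunction is the conjunction of the negations.
Distribute ¬ across ∨, flipping it to ∧, and negate each literal.

((¬c) ∧ (¬q)) ∧ c


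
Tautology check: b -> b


Build the truth table over {b}:
b | φ
-----
F | T
T | T
Every row evaluates to true.

Yes, it is a tautology.


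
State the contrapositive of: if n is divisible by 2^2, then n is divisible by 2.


The contrapositive of (P → Q) is (¬Q → ¬P); it is logically equivalent to the original.
Here P = 'n is divisible by 2^2' and Q = 'n is divisible by 2'.

If not (n is divisible by 2), then not (n is divisible by 2^2).


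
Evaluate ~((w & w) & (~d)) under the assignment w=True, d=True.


Substitute w=True, d=True:
w & w = True & True = True
~d = False
(w & w) & (~d) = True & False = False
~((w & w) & (~d)) = True

True


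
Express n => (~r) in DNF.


Step 1: Rewrite n → (¬r) as ¬n ∨ (¬r).

(~n) | (~r)


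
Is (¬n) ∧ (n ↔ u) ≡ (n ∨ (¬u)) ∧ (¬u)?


Compare truth tables:
n | u | φ | ψ
-------------
F | F | T | T
T | F | F | T
F | T | F | F
T | T | F | F
They differ at row 2 (n=T, u=F): φ=F but ψ=T.

No, they are not logically equivalent.


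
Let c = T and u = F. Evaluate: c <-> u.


Biconditional is true when both operands have the same truth value.
Substitute: c=T, u=F.
T <-> F evaluates to F.

F


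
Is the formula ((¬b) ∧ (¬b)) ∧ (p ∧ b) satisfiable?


Check all 4 assignments over {b, p}:
b | p | φ
---------
F | F | F
T | F | F
F | T | F
T | T | F
No assignment makes the formula true.

Unsatisfiable.


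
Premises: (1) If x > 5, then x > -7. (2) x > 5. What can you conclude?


Modus ponens: from (P → Q) and P, infer Q.
P = 'x > 5' is asserted, and P → Q holds, so Q follows.

x > -7.


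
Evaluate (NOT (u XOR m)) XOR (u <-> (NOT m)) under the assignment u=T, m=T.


Substitute u=T, m=T:
u XOR m = T XOR T = F
NOT (u XOR m) = T
NOT m = F
u <-> (NOT m) = T <-> F = F
(NOT (u XOR m)) XOR (u <-> (NOT m)) = T XOR F = T

T


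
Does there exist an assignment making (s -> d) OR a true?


Search for a satisfying assignment over {a, d, s}.
Try a=F, d=F, s=F: the formula evaluates to T.
A satisfying assignment exists.

Satisfiable.


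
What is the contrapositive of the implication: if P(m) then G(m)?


The contrapositive of (P → Q) is (¬Q → ¬P); it is logically equivalent to the original.
Here P = 'P(m)' and Q = 'G(m)'.

If not (G(m)), then not (P(m)).


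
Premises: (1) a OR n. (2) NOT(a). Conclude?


Disjunctive syllogism: from (P ∨ Q) and ¬P, infer Q.
One disjunct, 'a', is ruled out; the other must hold.

n


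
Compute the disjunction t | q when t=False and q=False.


Disjunction is false only when both operands are false.
Substitute: t=False, q=False.
False | False evaluates to False.

False


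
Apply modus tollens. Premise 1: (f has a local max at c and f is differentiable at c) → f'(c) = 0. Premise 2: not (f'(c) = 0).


Modus tollens: from (P → Q) and ¬Q, infer ¬P.
Q = 'f'(c) = 0' is denied; since P → Q, P must also fail.

Not ((f has a local max at c and f is differentiable at c)).


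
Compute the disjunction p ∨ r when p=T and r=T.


Disjunction is false only when both operands are false.
Substitute: p=T, r=T.
T ∨ T evaluates to T.

T


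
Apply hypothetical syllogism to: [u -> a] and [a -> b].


Hypothetical syllogism: from (P → Q) and (Q → R), infer (P → R).
Chain the two implications through the shared middle term 'a'.

u -> b


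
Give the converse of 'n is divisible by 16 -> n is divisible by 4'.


The converse of (P → Q) is (Q → P). It is not in general equivalent to the original.
Here P = 'n is divisible by 16' and Q = 'n is divisible by 4'.

If n is divisible by 4, then n is divisible by 16.


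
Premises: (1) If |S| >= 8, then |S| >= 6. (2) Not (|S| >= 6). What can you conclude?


Modus tollens: from (P → Q) and ¬Q, infer ¬P.
Q = '|S| >= 6' is denied; since P → Q, P must also fail.

Not (|S| >= 8).


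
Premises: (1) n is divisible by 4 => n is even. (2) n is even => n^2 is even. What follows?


Hypothetical syllogism: from (P → Q) and (Q → R), infer (P → R).
Chain the two implications through the shared middle term 'n is even'.

n is divisible by 4 => n^2 is even


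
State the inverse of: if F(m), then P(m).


The inverse of (P → Q) is (¬P → ¬Q). It is equivalent to the converse, not to the original.
Here P = 'F(m)' and Q = 'P(m)'.

If not (F(m)), then not (P(m)).


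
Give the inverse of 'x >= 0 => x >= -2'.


The inverse of (P → Q) is (¬P → ¬Q). It is equivalent to the converse, not to the original.
Here P = 'x >= 0' and Q = 'x >= -2'.

If not (x >= 0), then not (x >= -2).


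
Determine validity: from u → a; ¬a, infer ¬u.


This matches the form of modus tollens: the conclusion follows in every model of the premises.

Valid.


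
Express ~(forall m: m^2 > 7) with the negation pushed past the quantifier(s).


¬(forall x: φ) = exists x: ¬φ, and ¬(exists x: φ) = forall x: ¬φ.
Apply to the universal statement.

exists m: ~(m^2 > 7)


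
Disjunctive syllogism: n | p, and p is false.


Disjunctive syllogism: from (P ∨ Q) and ¬P, infer Q.
One disjunct, 'p', is ruled out; the other must hold.

n


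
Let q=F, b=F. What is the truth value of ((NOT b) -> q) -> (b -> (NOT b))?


Substitute q=F, b=F:
NOT b = T
(NOT b) -> q = T -> F = F
NOT b = T
b -> (NOT b) = F -> T = T
((NOT b) -> q) -> (b -> (NOT b)) = F -> T = T

T


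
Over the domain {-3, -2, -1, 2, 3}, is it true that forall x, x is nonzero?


Evaluate the predicate on each element: -3:True, -2:True, -1:True, 2:True, 3:True.
Every element satisfies the predicate.

True


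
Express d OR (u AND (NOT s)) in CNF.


Step 1: Distribute ∨ over ∧: d ∨ (u ∧ (¬s)) = (d ∨ u) ∧ (d ∨ (¬s)).

(d OR u) AND (d OR (NOT s))


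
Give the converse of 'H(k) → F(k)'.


The converse of (P → Q) is (Q → P). It is not in general equivalent to the original.
Here P = 'H(k)' and Q = 'F(k)'.

If F(k), then H(k).


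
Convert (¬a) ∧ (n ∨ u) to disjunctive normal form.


Step 1: Distribute ∧ over ∨: (¬a) ∧ (n ∨ u) = ((¬a) ∧ n) ∨ ((¬a) ∧ u).

((¬a) ∧ n) ∨ ((¬a) ∧ u)


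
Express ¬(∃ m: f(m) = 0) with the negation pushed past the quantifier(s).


¬(∀ x: φ) = ∃ x: ¬φ, and ¬(∃ x: φ) = ∀ x: ¬φ.
Apply to the existential statement.

∀ m: ¬(f(m) = 0)


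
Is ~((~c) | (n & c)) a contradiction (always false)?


Truth table over {c, n}:
c | n | φ
---------
False | False | False
True | False | True
False | True | False
True | True | False
Satisfying assignment at row 2: c=True, n=False gives True.

No, it is not a contradiction.


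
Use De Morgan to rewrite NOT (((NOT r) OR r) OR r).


De Morgan: the negation of a disjunction is the conjunction of the negations.
Distribute NOT across OR, flipping it to AND, and negate each literal.

(r AND (NOT r)) AND (NOT r)


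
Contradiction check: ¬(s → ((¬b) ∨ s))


Truth table over {b, s}:
b | s | φ
---------
F | F | F
T | F | F
F | T | F
T | T | F
Every row is false.

Yes, it is a contradiction.


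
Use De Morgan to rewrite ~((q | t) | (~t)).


De Morgan: the negation of a disjunction is the conjunction of the negations.
Distribute ~ across |, flipping it to &, and negate each literal.

((~q) & (~t)) & t


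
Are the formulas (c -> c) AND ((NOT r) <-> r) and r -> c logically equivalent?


Compare truth tables:
c | r | φ | ψ
-------------
F | F | F | T
T | F | F | T
F | T | F | F
T | T | F | T
They differ at row 1 (c=F, r=F): φ=F but ψ=T.

No, they are not logically equivalent.


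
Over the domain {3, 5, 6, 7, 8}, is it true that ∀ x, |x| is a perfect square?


Evaluate the predicate on each element: 3:F, 5:F, 6:F, 7:F, 8:F.
Counterexample x = 3 fails the predicate.

F


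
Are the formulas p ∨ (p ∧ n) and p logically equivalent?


Compare truth tables:
n | p | φ | ψ
-------------
F | F | F | F
T | F | F | F
F | T | T | T
T | T | T | T
The columns φ and ψ agree on every row.

Yes, they are logically equivalent.


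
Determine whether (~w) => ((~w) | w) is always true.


Build the truth table over {w}:
w | φ
-----
False | True
True | True
Every row evaluates to true.

Yes, it is a tautology.


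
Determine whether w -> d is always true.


Build the truth table over {d, w}:
d | w | φ
---------
F | F | T
T | F | T
F | T | F
T | T | T
Counterexample at row 3: with d=F, w=T, the formula is F.

No, it is not a tautology.


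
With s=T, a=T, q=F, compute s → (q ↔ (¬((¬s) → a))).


Substitute s=T, a=T, q=F:
¬s = F
(¬s) → a = F → T = T
¬((¬s) → a) = F
q ↔ (¬((¬s) → a)) = F ↔ F = T
s → (q ↔ (¬((¬s) → a))) = T → T = T

T


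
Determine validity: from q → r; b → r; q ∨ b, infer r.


This matches the form of proof by cases: the conclusion follows in every model of the premises.

Valid.


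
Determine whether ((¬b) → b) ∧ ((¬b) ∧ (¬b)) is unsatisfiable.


Truth table over {b}:
b | φ
-----
F | F
T | F
Every row is false.

Yes, it is a contradiction.


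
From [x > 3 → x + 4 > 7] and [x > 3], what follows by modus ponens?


Modus ponens: from (P → Q) and P, infer Q.
P = 'x > 3' is asserted, and P → Q holds, so Q follows.

x + 4 > 7.


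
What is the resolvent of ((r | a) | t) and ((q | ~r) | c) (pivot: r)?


The clauses contain complementary literals r and ~r.
Resolution eliminates this pair and disjoins the remaining literals (merging duplicates).

(((t | a) | q) | c)


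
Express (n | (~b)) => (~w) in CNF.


Step 1: Rewrite as ¬(n ∨ (¬b)) ∨ (¬w) = (¬n ∧ ¬(¬b)) ∨ (¬w).
Step 2: Distribute ∨ over ∧.
Step 3: Eliminate any double negations (¬¬X = X).

((~n) | (~w)) & (b | (~w))


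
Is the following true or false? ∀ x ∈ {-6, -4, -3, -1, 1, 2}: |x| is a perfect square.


Evaluate the predicate on each element: -6:F, -4:T, -3:F, -1:T, 1:T, 2:F.
Counterexample x = -6 fails the predicate.

F


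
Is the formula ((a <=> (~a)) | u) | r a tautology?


Build the truth table over {a, r, u}:
a | r | u | φ
-------------
False | False | False | False
True | False | False | False
False | True | False | True
True | True | False | True
False | False | True | True
True | False | True | True
False | True | True | True
True | True | True | True
Counterexample at row 1: with a=False, r=False, u=False, the formula is False.

No, it is not a tautology.


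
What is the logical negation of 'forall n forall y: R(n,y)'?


Negation flips each quantifier (∀↔∃) and negates the inner predicate.
¬(forall n forall y: φ) = exists n exists y: ¬φ.

exists n exists y: ~(R(n,y))


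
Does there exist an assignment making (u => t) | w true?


Search for a satisfying assignment over {t, u, w}.
Try t=False, u=False, w=False: the formula evaluates to True.
A satisfying assignment exists.

Satisfiable.


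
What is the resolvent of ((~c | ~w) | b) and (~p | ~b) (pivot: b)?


The clauses contain complementary literals b and ~b.
Resolution eliminates this pair and disjoins the remaining literals (merging duplicates).

((~c | ~w) | ~p)


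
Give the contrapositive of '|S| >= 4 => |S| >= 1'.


The contrapositive of (P → Q) is (¬Q → ¬P); it is logically equivalent to the original.
Here P = '|S| >= 4' and Q = '|S| >= 1'.

If not (|S| >= 1), then not (|S| >= 4).


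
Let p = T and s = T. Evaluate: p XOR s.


Exclusive or is true when exactly one operand is true.
Substitute: p=T, s=T.
T XOR T evaluates to F.

F


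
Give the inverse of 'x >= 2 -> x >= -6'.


The inverse of (P → Q) is (¬P → ¬Q). It is equivalent to the converse, not to the original.
Here P = 'x >= 2' and Q = 'x >= -6'.

If not (x >= 2), then not (x >= -6).


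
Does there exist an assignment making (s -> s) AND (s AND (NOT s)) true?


Check all 2 assignments over {s}:
s | φ
-----
F | F
T | F
No assignment makes the formula true.

Unsatisfiable.


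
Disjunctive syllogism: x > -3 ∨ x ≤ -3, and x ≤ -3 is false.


Disjunctive syllogism: from (P ∨ Q) and ¬P, infer Q.
One disjunct, 'x ≤ -3', is ruled out; the other must hold.

x > -3


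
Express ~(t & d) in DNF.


Step 1: Apply De Morgan: ¬(t ∧ d) = ¬t ∨ ¬d.

(~t) | (~d)


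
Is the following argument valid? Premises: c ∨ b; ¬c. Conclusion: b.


This matches the form of disjunctive syllogism: the conclusion follows in every model of the premises.

Valid.


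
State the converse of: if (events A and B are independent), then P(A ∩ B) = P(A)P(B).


The converse of (P → Q) is (Q → P). It is not in general equivalent to the original.
Here P = '(events A and B are independent)' and Q = 'P(A ∩ B) = P(A)P(B)'.

If P(A ∩ B) = P(A)P(B), then (events A and B are independent).


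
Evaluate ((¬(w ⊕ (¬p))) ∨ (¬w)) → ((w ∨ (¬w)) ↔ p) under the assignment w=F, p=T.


Substitute w=F, p=T:
¬p = F
w ⊕ (¬p) = F ⊕ F = F
¬(w ⊕ (¬p)) = T
¬w = T
(¬(w ⊕ (¬p))) ∨ (¬w) = T ∨ T = T
¬w = T
w ∨ (¬w) = F ∨ T = T
(w ∨ (¬w)) ↔ p = T ↔ T = T
((¬(w ⊕ (¬p))) ∨ (¬w)) → ((w ∨ (¬w)) ↔ p) = T → T = T

T


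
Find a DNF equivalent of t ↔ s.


Step 1: t ↔ s is true exactly when both agree: (t ∧ s) ∨ (¬t ∧ ¬s).

(t ∧ s) ∨ ((¬t) ∧ (¬s))


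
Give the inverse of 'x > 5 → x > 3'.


The inverse of (P → Q) is (¬P → ¬Q). It is equivalent to the converse, not to the original.
Here P = 'x > 5' and Q = 'x > 3'.

If not (x > 5), then not (x > 3).


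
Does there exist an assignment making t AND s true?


Search for a satisfying assignment over {s, t}.
Try s=T, t=T: the formula evaluates to T.
A satisfying assignment exists.

Satisfiable.


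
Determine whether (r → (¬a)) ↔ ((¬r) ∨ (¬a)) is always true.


Build the truth table over {a, r}:
a | r | φ
---------
F | F | T
T | F | T
F | T | T
T | T | T
Every row evaluates to true.

Yes, it is a tautology.


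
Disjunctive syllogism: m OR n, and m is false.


Disjunctive syllogism: from (P ∨ Q) and ¬P, infer Q.
One disjunct, 'm', is ruled out; the other must hold.

n


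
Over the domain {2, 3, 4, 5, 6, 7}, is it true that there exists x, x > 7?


Evaluate the predicate on each element: 2:F, 3:F, 4:F, 5:F, 6:F, 7:F.
No element satisfies the predicate.

F


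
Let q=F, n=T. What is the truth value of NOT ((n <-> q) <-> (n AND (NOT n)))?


Substitute q=F, n=T:
n <-> q = T <-> F = F
NOT n = F
n AND (NOT n) = T AND F = F
(n <-> q) <-> (n AND (NOT n)) = F <-> F = T
NOT ((n <-> q) <-> (n AND (NOT n))) = F

F


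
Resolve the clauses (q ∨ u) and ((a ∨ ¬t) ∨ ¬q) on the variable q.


The clauses contain complementary literals q and ¬q.
Resolution eliminates this pair and disjoins the remaining literals (merging duplicates).

((u ∨ a) ∨ ¬t)
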